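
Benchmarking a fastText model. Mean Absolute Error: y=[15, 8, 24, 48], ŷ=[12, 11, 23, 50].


Absolute errors: |15-12|=3, |8-11|=3, |24-23|=1, |48-50|=2
Sum = 9
MAE = 9/4 = 9/4

9/4


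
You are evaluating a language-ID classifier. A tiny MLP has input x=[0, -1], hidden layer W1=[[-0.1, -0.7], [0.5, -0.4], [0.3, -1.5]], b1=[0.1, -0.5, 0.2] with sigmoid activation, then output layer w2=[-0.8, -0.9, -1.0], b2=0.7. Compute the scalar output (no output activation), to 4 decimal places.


z1[0] = (-0.1)·(0) + (-0.7)·(-1) + 0.1 = 0.8
z1[1] = (0.5)·(0) + (-0.4)·(-1) - 0.5 = -0.1
z1[2] = (0.3)·(0) + (-1.5)·(-1) + 0.2 = 1.7
h = sigmoid(z1) = [0.69, 0.475, 0.8455]
output = (-0.8)·(0.69) + (-0.9)·(0.475) + (-1.0)·(0.8455) + 0.7 = -1.125

-1.125


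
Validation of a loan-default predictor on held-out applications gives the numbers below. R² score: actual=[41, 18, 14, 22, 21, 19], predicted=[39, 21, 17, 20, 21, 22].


ȳ = 22.5
SS_res = Σ(y-ŷ)² = 35
SS_tot = Σ(y-ȳ)² = 449.5
R² = 1 - SS_res/SS_tot = 1 - 0.0779 = 0.9221

0.9221


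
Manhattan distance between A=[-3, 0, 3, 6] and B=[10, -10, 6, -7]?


d = |-3-10| + |0+ 10| + |3-6| + |6+ 7|
  = 13 + 10 + 3 + 13
  = 39

39


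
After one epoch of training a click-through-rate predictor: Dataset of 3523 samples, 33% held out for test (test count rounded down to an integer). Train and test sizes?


Test = ⌊3523·33/100⌋ = 1162
Train = 3523 - 1162 = 2361

Train: 2361, Test: 1162


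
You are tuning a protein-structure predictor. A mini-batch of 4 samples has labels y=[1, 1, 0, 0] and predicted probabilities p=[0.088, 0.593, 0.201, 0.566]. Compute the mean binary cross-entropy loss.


L[0] = -ln(0.088) = 2.4304
L[1] = -ln(0.593) = 0.5226
L[2] = -ln(1-0.201) = -ln(0.799) = 0.2244
L[3] = -ln(1-0.566) = -ln(0.434) = 0.8347
mean = (2.4304 + 0.5226 + 0.2244 + 0.8347)/4 = 1.003

1.003


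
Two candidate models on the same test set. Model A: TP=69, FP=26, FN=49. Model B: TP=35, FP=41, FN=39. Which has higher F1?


Model A: P=69/95=0.7263, R=69/118=0.5847, F1=2PR/(P+R)=2TP/(2TP+FP+FN)=138/213=0.6479
Model B: P=35/76=0.4605, R=35/74=0.473, F1=2PR/(P+R)=2TP/(2TP+FP+FN)=70/150=0.4667
0.6479 > 0.4667 → Model A

Model A


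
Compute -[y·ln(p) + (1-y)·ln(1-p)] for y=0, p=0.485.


BCE = -[y·ln(p) + (1-y)·ln(1-p)]
= -0 - 1·ln(1-0.485)
= -ln(0.515) = 0.6636

0.6636


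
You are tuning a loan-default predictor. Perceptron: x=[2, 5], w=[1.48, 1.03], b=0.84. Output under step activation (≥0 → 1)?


z = (2)·(1.48) + (5)·(1.03) + 0.84
  = 8.95
step(z) = 1 (z≥0)

1


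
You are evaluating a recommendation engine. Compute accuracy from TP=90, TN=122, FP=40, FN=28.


Accuracy = (TP+TN)/(TP+TN+FP+FN)
= (90+122)/(280)
= 212/280 = 75.71%

75.71%


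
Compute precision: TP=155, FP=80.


Precision = TP/(TP+FP)
= 155/(155+80)
= 155/235 = 65.96%

65.96%


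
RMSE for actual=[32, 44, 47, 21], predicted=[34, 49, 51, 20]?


MSE = 46/4 = 11.5
RMSE = √(46/4) = 3.3912

3.3912


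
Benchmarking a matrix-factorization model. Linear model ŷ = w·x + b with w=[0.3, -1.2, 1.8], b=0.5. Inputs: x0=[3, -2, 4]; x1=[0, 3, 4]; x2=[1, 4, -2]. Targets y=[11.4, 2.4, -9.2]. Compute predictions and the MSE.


ŷ0 = (0.3)·(3) + (-1.2)·(-2) + (1.8)·(4) + 0.5 = 11.0
ŷ1 = (0.3)·(0) + (-1.2)·(3) + (1.8)·(4) + 0.5 = 4.1
ŷ2 = (0.3)·(1) + (-1.2)·(4) + (1.8)·(-2) + 0.5 = -7.6
errors² = [0.16, 2.89, 2.56]
MSE = 5.6100/3 = 1.87

1.87


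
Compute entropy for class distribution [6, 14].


Probabilities: [6/20, 14/20] ≈ [0.3, 0.7]
H = -((6/20)·log₂(6/20) + (14/20)·log₂(14/20))
  = 0.8813 bits

0.8813 bits


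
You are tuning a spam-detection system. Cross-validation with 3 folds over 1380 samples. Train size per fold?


Fold size = 1380/3 = 460
Training per fold = 1380 - 460 = 920

920


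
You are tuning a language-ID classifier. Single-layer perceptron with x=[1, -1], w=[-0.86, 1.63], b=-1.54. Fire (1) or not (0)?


z = (1)·(-0.86) + (-1)·(1.63) - 1.54
  = -4.03
step(z) = 0 (z<0)

0


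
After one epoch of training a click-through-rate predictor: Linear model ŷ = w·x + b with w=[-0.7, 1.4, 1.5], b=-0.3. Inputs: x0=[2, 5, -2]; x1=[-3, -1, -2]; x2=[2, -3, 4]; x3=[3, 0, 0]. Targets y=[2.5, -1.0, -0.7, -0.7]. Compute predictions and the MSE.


ŷ0 = (-0.7)·(2) + (1.4)·(5) + (1.5)·(-2) - 0.3 = 2.3
ŷ1 = (-0.7)·(-3) + (1.4)·(-1) + (1.5)·(-2) - 0.3 = -2.6
ŷ2 = (-0.7)·(2) + (1.4)·(-3) + (1.5)·(4) - 0.3 = 0.1
ŷ3 = (-0.7)·(3) + (1.4)·(0) + (1.5)·(0) - 0.3 = -2.4
errors² = [0.04, 2.56, 0.64, 2.89]
MSE = 6.1300/4 = 1.5325

1.5325


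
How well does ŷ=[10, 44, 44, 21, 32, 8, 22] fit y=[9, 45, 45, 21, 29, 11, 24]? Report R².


ȳ = 26.2857
SS_res = Σ(y-ŷ)² = 25
SS_tot = Σ(y-ȳ)² = 1273.43
R² = 1 - SS_res/SS_tot = 1 - 0.0196 = 0.9804

0.9804


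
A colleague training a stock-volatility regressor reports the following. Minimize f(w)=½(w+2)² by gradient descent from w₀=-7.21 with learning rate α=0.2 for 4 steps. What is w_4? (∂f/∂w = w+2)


step 1: grad = -7.21+2 = -5.21; w = -7.21 - 0.2·(-5.21) = -6.168
step 2: grad = -6.168+2 = -4.168; w = -6.168 - 0.2·(-4.168) = -5.3344
step 3: grad = -5.3344+2 = -3.3344; w = -5.3344 - 0.2·(-3.3344) = -4.66752
step 4: grad = -4.66752+2 = -2.66752; w = -4.66752 - 0.2·(-2.66752) = -4.134016

-4.134016


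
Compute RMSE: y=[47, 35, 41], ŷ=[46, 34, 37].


MSE = 18/3 = 6
RMSE = √(18/3) = 2.4495

2.4495


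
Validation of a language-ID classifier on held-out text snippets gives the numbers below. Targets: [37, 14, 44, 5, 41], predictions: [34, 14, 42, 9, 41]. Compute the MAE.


Absolute errors: |37-34|=3, |14-14|=0, |44-42|=2, |5-9|=4, |41-41|=0
Sum = 9
MAE = 9/5 = 9/5

9/5


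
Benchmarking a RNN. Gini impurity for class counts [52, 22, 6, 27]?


Probabilities: [52/107, 22/107, 6/107, 27/107] ≈ [0.486, 0.2056, 0.0561, 0.2523]
Σpᵢ² = (2704 + 484 + 36 + 729)/107² = 3953/11449
Gini = 1 - Σpᵢ² = 1 - 3953/11449 = 0.6547

0.6547


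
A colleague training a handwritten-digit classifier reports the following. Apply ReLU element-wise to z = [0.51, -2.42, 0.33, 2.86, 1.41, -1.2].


ReLU(0.51) = max(0, 0.51) = 0.51
ReLU(-2.42) = max(0, -2.42) = 0.0
ReLU(0.33) = max(0, 0.33) = 0.33
ReLU(2.86) = max(0, 2.86) = 2.86
ReLU(1.41) = max(0, 1.41) = 1.41
ReLU(-1.2) = max(0, -1.2) = 0.0
result = [0.51, 0.0, 0.33, 2.86, 1.41, 0.0]

[0.51, 0.0, 0.33, 2.86, 1.41, 0.0]


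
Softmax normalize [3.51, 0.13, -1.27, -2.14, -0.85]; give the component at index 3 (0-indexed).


Exponentials: e^3.51=33.4483, e^0.13=1.1388, e^-1.27=0.2808, e^-2.14=0.1177, e^-0.85=0.4274
Sum = 35.413
Softmax = [0.9445, 0.0322, 0.0079, 0.0033, 0.0121]
p[3] = 0.1177/35.413 = 0.0033

0.0033


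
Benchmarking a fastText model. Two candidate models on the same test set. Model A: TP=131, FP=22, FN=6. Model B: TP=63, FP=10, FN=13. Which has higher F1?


Model A: P=131/153=0.8562, R=131/137=0.9562, F1=2PR/(P+R)=2TP/(2TP+FP+FN)=262/290=0.9034
Model B: P=63/73=0.863, R=63/76=0.8289, F1=2PR/(P+R)=2TP/(2TP+FP+FN)=126/149=0.8456
0.9034 > 0.8456 → Model A

Model A


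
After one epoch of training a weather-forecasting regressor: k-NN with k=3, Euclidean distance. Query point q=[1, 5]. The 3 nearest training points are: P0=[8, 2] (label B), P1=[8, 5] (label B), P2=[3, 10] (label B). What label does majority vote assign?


d(q,P0) = 7.6158  (label B)
d(q,P1) = 7.0  (label B)
d(q,P2) = 5.3852  (label B)
Votes: A=0, B=3
Majority → B

B


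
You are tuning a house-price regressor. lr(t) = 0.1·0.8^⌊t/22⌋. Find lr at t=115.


n_drops = ⌊115/22⌋ = 5
lr = 0.1·0.8^5 = 0.1·0.32768 = 0.032768

0.032768


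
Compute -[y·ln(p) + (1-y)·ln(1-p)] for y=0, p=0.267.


BCE = -[y·ln(p) + (1-y)·ln(1-p)]
= -0 - 1·ln(1-0.267)
= -ln(0.733) = 0.3106

0.3106


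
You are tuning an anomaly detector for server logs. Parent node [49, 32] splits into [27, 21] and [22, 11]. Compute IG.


Parent = [49, 32], H_parent = 0.968
H_left = 0.9887 (n=48), H_right = 0.9183 (n=33)
H_children = (48/81)·0.9887 + (33/81)·0.9183 = 0.96
IG = 0.968 - 0.96 = 0.008

0.008


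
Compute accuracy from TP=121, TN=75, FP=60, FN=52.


Accuracy = (TP+TN)/(TP+TN+FP+FN)
= (121+75)/(308)
= 196/308 = 63.64%

63.64%


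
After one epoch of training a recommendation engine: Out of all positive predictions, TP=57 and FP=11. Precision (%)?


Precision = TP/(TP+FP)
= 57/(57+11)
= 57/68 = 83.82%

83.82%


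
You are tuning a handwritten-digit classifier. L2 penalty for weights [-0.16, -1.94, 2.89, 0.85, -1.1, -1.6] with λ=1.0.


‖w‖₂² = (-0.16)² + (-1.94)² + (2.89)² + (0.85)² + (-1.1)² + (-1.6)²
     = 0.0256 + 3.7636 + 8.3521 + 0.7225 + 1.21 + 2.56
     = 16.6338
λ·‖w‖₂² = 1.0·16.6338 = 16.6338

16.6338


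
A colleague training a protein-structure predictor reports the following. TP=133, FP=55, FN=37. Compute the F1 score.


Precision = 133/188 = 0.7074
Recall = 133/170 = 0.7824
F1 = 2·P·R/(P+R) = 2·TP/(2·TP+FP+FN) = 266/(266+55+37) = 266/358 = 0.743

0.743


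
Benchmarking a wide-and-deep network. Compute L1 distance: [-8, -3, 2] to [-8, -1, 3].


d = |-8+ 8| + |-3+ 1| + |2-3|
  = 0 + 2 + 1
  = 3

3


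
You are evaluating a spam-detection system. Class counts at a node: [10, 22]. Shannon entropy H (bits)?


Probabilities: [10/32, 22/32] ≈ [0.3125, 0.6875]
H = -((10/32)·log₂(10/32) + (22/32)·log₂(22/32))
  = 0.896 bits

0.896 bits


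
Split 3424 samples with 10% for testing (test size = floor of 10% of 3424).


Test = ⌊3424·10/100⌋ = 342
Train = 3424 - 342 = 3082

Train: 3082, Test: 342


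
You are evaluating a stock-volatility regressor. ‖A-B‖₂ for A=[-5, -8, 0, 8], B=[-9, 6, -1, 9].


d = √((-5+ 9)² + (-8-6)² + (0+ 1)² + (8-9)²)
  = √(16 + 196 + 1 + 1)
  = √214 = 14.6287

14.6287


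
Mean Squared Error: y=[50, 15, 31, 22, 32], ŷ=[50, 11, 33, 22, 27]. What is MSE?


Squared errors: (50-50)²=0, (15-11)²=16, (31-33)²=4, (22-22)²=0, (32-27)²=25
Sum = 45
MSE = 45/5 = 9

9


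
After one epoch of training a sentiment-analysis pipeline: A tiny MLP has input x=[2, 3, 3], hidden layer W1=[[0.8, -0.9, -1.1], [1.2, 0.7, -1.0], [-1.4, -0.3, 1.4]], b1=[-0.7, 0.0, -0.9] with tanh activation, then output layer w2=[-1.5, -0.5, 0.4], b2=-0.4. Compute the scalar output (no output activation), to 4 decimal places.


z1[0] = (0.8)·(2) + (-0.9)·(3) + (-1.1)·(3) - 0.7 = -5.1
z1[1] = (1.2)·(2) + (0.7)·(3) + (-1.0)·(3) + 0.0 = 1.5
z1[2] = (-1.4)·(2) + (-0.3)·(3) + (1.4)·(3) - 0.9 = -0.4
h = tanh(z1) = [-0.9999, 0.9051, -0.3799]
output = (-1.5)·(-0.9999) + (-0.5)·(0.9051) + (0.4)·(-0.3799) - 0.4 = 0.4953

0.4953


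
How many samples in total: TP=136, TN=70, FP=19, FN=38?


Total = TP + TN + FP + FN
= 136 + 70 + 19 + 38
= 263
(Predicted positive: 155, predicted negative: 108)

263


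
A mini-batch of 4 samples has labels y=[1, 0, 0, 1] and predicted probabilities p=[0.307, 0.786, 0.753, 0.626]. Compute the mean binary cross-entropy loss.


L[0] = -ln(0.307) = 1.1809
L[1] = -ln(1-0.786) = -ln(0.214) = 1.5418
L[2] = -ln(1-0.753) = -ln(0.247) = 1.3984
L[3] = -ln(0.626) = 0.4684
mean = (1.1809 + 1.5418 + 1.3984 + 0.4684)/4 = 1.1474

1.1474


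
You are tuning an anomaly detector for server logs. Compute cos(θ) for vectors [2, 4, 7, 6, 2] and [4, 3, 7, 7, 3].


A·B = 2·4 + 4·3 + 7·7 + 6·7 + 2·3 = 117
‖A‖ = √109 = 10.4403, ‖B‖ = √132 = 11.4891
cos = 117/(√109·√132) = 117/√14388 = 0.9754

0.9754


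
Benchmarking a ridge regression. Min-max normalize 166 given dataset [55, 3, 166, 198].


min=3, max=198
(166-3)/(198-3) = 163/195 = 0.8359

0.8359


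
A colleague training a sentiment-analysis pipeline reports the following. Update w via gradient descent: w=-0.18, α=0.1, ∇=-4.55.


w_new = w - α·∇
= -0.18 - 0.1·-4.55
= -0.18 + 0.455
= 0.275

0.275


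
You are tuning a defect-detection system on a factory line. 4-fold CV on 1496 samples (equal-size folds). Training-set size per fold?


Fold size = 1496/4 = 374
Training per fold = 1496 - 374 = 1122

1122


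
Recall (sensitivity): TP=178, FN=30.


Recall = TP/(TP+FN)
= 178/(178+30)
= 178/208 = 85.58%

85.58%


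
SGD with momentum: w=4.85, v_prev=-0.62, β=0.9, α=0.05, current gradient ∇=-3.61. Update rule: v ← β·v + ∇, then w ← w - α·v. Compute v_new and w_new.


v_new = 0.9·-0.62 - 3.61 = -0.558 - 3.61 = -4.168
w_new = 4.85 - 0.05·-4.168 = 4.85 + 0.2084 = 5.0584

v_new=-4.168, w_new=5.0584


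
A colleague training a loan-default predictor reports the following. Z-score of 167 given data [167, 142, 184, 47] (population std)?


μ = 135, σ = 52.9575
z = (167 - 135)/52.9575 = 0.6043

0.6043


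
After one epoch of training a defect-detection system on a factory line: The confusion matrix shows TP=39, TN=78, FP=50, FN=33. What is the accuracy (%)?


Accuracy = (TP+TN)/(TP+TN+FP+FN)
= (39+78)/(200)
= 117/200 = 58.5%

58.5%


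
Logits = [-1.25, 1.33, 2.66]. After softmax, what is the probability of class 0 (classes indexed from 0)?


Exponentials: e^-1.25=0.2865, e^1.33=3.781, e^2.66=14.2963
Sum = 18.3638
Softmax = [0.0156, 0.2059, 0.7785]
p[0] = 0.2865/18.3638 = 0.0156

0.0156


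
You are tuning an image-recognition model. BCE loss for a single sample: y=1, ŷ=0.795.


BCE = -[y·ln(p) + (1-y)·ln(1-p)]
= -1·ln(0.795) - 0
= -ln(0.795) = 0.2294

0.2294


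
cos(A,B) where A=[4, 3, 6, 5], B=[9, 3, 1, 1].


A·B = 4·9 + 3·3 + 6·1 + 5·1 = 56
‖A‖ = √86 = 9.2736, ‖B‖ = √92 = 9.5917
cos = 56/(√86·√92) = 56/√7912 = 0.6296

0.6296


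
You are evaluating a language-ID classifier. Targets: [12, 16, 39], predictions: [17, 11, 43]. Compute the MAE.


Absolute errors: |12-17|=5, |16-11|=5, |39-43|=4
Sum = 14
MAE = 14/3 = 14/3

14/3


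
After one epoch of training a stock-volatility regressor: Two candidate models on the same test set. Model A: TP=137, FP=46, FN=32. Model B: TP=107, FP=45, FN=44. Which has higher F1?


Model A: P=137/183=0.7486, R=137/169=0.8107, F1=2PR/(P+R)=2TP/(2TP+FP+FN)=274/352=0.7784
Model B: P=107/152=0.7039, R=107/151=0.7086, F1=2PR/(P+R)=2TP/(2TP+FP+FN)=214/303=0.7063
0.7784 > 0.7063 → Model A

Model A


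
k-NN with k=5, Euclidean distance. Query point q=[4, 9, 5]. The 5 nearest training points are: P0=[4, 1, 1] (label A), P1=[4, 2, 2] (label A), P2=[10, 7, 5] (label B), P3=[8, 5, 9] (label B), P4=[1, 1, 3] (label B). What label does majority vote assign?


d(q,P0) = 8.9443  (label A)
d(q,P1) = 7.6158  (label A)
d(q,P2) = 6.3246  (label B)
d(q,P3) = 6.9282  (label B)
d(q,P4) = 8.775  (label B)
Votes: A=2, B=3
Majority → B

B


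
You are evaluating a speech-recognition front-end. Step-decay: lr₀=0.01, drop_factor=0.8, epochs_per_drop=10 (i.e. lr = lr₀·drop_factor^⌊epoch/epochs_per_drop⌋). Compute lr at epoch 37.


n_drops = ⌊37/10⌋ = 3
lr = 0.01·0.8^3 = 0.01·0.512 = 0.00512

0.00512


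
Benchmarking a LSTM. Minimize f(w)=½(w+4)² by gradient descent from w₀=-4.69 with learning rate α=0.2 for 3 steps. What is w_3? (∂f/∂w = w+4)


step 1: grad = -4.69+4 = -0.69; w = -4.69 - 0.2·(-0.69) = -4.552
step 2: grad = -4.552+4 = -0.552; w = -4.552 - 0.2·(-0.552) = -4.4416
step 3: grad = -4.4416+4 = -0.4416; w = -4.4416 - 0.2·(-0.4416) = -4.35328

-4.35328


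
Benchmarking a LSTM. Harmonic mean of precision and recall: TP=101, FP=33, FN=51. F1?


Precision = 101/134 = 0.7537
Recall = 101/152 = 0.6645
F1 = 2·P·R/(P+R) = 2·TP/(2·TP+FP+FN) = 202/(202+33+51) = 202/286 = 0.7063

0.7063


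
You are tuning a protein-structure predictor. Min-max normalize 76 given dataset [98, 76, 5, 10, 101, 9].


min=5, max=101
(76-5)/(101-5) = 71/96 = 0.7396

0.7396


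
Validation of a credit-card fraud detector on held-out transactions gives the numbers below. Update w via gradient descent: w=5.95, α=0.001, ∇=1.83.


w_new = w - α·∇
= 5.95 - 0.001·1.83
= 5.95 - 0.00183
= 5.94817

5.94817


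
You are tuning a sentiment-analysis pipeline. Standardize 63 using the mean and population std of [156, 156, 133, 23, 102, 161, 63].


μ = 113.4286, σ = 49.4566
z = (63 - 113.4286)/49.4566 = -1.0197

-1.0197


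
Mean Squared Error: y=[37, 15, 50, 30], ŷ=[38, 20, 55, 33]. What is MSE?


Squared errors: (37-38)²=1, (15-20)²=25, (50-55)²=25, (30-33)²=9
Sum = 60
MSE = 60/4 = 15

15


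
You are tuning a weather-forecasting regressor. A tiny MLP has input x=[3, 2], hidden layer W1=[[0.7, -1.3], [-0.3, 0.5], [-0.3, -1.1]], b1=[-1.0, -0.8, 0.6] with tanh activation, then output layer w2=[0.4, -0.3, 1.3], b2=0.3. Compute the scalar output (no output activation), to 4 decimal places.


z1[0] = (0.7)·(3) + (-1.3)·(2) - 1.0 = -1.5
z1[1] = (-0.3)·(3) + (0.5)·(2) - 0.8 = -0.7
z1[2] = (-0.3)·(3) + (-1.1)·(2) + 0.6 = -2.5
h = tanh(z1) = [-0.9051, -0.6044, -0.9866]
output = (0.4)·(-0.9051) + (-0.3)·(-0.6044) + (1.3)·(-0.9866) + 0.3 = -1.1633

-1.1633


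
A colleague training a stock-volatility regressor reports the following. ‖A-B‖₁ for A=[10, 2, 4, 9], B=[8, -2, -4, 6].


d = |10-8| + |2+ 2| + |4+ 4| + |9-6|
  = 2 + 4 + 8 + 3
  = 17

17


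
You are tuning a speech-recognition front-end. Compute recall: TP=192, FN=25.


Recall = TP/(TP+FN)
= 192/(192+25)
= 192/217 = 88.48%

88.48%


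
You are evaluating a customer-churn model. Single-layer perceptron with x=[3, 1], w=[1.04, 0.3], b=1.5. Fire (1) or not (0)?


z = (3)·(1.04) + (1)·(0.3) + 1.5
  = 4.92
step(z) = 1 (z≥0)

1


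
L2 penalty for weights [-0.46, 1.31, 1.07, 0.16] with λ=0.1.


‖w‖₂² = (-0.46)² + (1.31)² + (1.07)² + (0.16)²
     = 0.2116 + 1.7161 + 1.1449 + 0.0256
     = 3.0982
λ·‖w‖₂² = 0.1·3.0982 = 0.30982

0.30982


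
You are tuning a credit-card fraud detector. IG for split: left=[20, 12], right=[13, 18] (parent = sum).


Parent = [33, 30], H_parent = 0.9984
H_left = 0.9544 (n=32), H_right = 0.9812 (n=31)
H_children = (32/63)·0.9544 + (31/63)·0.9812 = 0.9676
IG = 0.9984 - 0.9676 = 0.0308

0.0308


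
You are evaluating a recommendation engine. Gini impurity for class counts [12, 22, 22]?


Probabilities: [12/56, 22/56, 22/56] ≈ [0.2143, 0.3929, 0.3929]
Σpᵢ² = (144 + 484 + 484)/56² = 1112/3136
Gini = 1 - Σpᵢ² = 1 - 1112/3136 = 0.6454

0.6454


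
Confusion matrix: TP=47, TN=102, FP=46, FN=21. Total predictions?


Total = TP + TN + FP + FN
= 47 + 102 + 46 + 21
= 216
(Predicted positive: 93, predicted negative: 123)

216


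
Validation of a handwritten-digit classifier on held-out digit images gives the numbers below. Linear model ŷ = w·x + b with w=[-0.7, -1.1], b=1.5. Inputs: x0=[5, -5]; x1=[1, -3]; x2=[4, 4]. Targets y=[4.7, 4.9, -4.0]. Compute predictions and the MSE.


ŷ0 = (-0.7)·(5) + (-1.1)·(-5) + 1.5 = 3.5
ŷ1 = (-0.7)·(1) + (-1.1)·(-3) + 1.5 = 4.1
ŷ2 = (-0.7)·(4) + (-1.1)·(4) + 1.5 = -5.7
errors² = [1.44, 0.64, 2.89]
MSE = 4.9700/3 = 1.6567

1.6567


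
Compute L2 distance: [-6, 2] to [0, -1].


d = √((-6-0)² + (2+ 1)²)
  = √(36 + 9)
  = √45 = 6.7082

6.7082


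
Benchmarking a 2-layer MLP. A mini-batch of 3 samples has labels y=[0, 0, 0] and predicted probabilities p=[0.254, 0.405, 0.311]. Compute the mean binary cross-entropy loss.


L[0] = -ln(1-0.254) = -ln(0.746) = 0.293
L[1] = -ln(1-0.405) = -ln(0.595) = 0.5192
L[2] = -ln(1-0.311) = -ln(0.689) = 0.3725
mean = (0.293 + 0.5192 + 0.3725)/3 = 0.3949

0.3949


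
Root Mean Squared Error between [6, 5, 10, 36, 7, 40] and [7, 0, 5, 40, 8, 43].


MSE = 77/6 = 12.8333
RMSE = √(77/6) = 3.5824

3.5824


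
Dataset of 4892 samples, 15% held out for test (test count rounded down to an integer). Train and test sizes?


Test = ⌊4892·15/100⌋ = 733
Train = 4892 - 733 = 4159

Train: 4159, Test: 733


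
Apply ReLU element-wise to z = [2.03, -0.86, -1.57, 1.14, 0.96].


ReLU(2.03) = max(0, 2.03) = 2.03
ReLU(-0.86) = max(0, -0.86) = 0.0
ReLU(-1.57) = max(0, -1.57) = 0.0
ReLU(1.14) = max(0, 1.14) = 1.14
ReLU(0.96) = max(0, 0.96) = 0.96
result = [2.03, 0.0, 0.0, 1.14, 0.96]

[2.03, 0.0, 0.0, 1.14, 0.96]


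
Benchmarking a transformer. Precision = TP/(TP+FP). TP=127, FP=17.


Precision = TP/(TP+FP)
= 127/(127+17)
= 127/144 = 88.19%

88.19%


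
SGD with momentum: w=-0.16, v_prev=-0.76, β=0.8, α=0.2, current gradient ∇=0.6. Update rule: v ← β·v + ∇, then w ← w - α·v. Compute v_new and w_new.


v_new = 0.8·-0.76 + 0.6 = -0.608 + 0.6 = -0.008
w_new = -0.16 - 0.2·-0.008 = -0.16 + 0.0016 = -0.1584

v_new=-0.008, w_new=-0.1584


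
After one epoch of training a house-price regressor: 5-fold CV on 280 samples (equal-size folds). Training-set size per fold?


Fold size = 280/5 = 56
Training per fold = 280 - 56 = 224

224


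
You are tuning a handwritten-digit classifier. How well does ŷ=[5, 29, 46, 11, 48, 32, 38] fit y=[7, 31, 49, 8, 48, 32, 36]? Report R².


ȳ = 30.1429
SS_res = Σ(y-ŷ)² = 30
SS_tot = Σ(y-ȳ)² = 1738.86
R² = 1 - SS_res/SS_tot = 1 - 0.0173 = 0.9827

0.9827


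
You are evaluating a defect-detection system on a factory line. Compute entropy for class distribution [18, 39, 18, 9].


Probabilities: [18/84, 39/84, 18/84, 9/84] ≈ [0.2143, 0.4643, 0.2143, 0.1071]
H = -((18/84)·log₂(18/84) + (39/84)·log₂(39/84) + (18/84)·log₂(18/84) + (9/84)·log₂(9/84))
  = 1.8116 bits

1.8116 bits


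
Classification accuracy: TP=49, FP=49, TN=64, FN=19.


Accuracy = (TP+TN)/(TP+TN+FP+FN)
= (49+64)/(181)
= 113/181 = 62.43%

62.43%


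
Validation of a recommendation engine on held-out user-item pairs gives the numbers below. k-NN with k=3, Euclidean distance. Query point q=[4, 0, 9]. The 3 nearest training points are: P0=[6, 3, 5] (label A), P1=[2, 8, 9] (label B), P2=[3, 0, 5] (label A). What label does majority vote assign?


d(q,P0) = 5.3852  (label A)
d(q,P1) = 8.2462  (label B)
d(q,P2) = 4.1231  (label A)
Votes: A=2, B=1
Majority → A

A


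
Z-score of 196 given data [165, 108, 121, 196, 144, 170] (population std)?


μ = 150.6667, σ = 29.9425
z = (196 - 150.6667)/29.9425 = 1.514

1.514


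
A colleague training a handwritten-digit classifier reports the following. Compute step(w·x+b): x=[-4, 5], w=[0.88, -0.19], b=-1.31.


z = (-4)·(0.88) + (5)·(-0.19) - 1.31
  = -5.78
step(z) = 0 (z<0)

0


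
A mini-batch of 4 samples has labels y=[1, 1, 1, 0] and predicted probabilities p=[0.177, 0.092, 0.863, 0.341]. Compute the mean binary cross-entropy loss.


L[0] = -ln(0.177) = 1.7316
L[1] = -ln(0.092) = 2.386
L[2] = -ln(0.863) = 0.1473
L[3] = -ln(1-0.341) = -ln(0.659) = 0.417
mean = (1.7316 + 2.386 + 0.1473 + 0.417)/4 = 1.1705

1.1705


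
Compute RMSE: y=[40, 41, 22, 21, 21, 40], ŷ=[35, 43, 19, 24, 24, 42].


MSE = 60/6 = 10
RMSE = √(60/6) = 3.1623

3.1623


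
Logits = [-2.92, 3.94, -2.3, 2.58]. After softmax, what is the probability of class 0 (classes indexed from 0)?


Exponentials: e^-2.92=0.0539, e^3.94=51.4186, e^-2.3=0.1003, e^2.58=13.1971
Sum = 64.7699
Softmax = [0.0008, 0.7939, 0.0015, 0.2038]
p[0] = 0.0539/64.7699 = 0.0008

0.0008


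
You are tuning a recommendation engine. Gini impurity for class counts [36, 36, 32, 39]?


Probabilities: [36/143, 36/143, 32/143, 39/143] ≈ [0.2517, 0.2517, 0.2238, 0.2727]
Σpᵢ² = (1296 + 1296 + 1024 + 1521)/143² = 5137/20449
Gini = 1 - Σpᵢ² = 1 - 5137/20449 = 0.7488

0.7488


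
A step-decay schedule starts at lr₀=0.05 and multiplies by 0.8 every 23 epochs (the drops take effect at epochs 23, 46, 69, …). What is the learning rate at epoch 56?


n_drops = ⌊56/23⌋ = 2
lr = 0.05·0.8^2 = 0.05·0.64 = 0.032

0.032


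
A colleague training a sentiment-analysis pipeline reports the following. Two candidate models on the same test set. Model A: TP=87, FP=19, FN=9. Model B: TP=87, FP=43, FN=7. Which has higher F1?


Model A: P=87/106=0.8208, R=87/96=0.9062, F1=2PR/(P+R)=2TP/(2TP+FP+FN)=174/202=0.8614
Model B: P=87/130=0.6692, R=87/94=0.9255, F1=2PR/(P+R)=2TP/(2TP+FP+FN)=174/224=0.7768
0.8614 > 0.7768 → Model A

Model A


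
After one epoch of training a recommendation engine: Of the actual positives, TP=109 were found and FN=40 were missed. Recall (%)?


Recall = TP/(TP+FN)
= 109/(109+40)
= 109/149 = 73.15%

73.15%


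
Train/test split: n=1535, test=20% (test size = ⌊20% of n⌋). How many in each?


Test = ⌊1535·20/100⌋ = 307
Train = 1535 - 307 = 1228

Train: 1228, Test: 307


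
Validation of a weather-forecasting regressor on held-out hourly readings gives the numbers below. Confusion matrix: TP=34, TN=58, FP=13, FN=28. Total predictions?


Total = TP + TN + FP + FN
= 34 + 58 + 13 + 28
= 133
(Predicted positive: 47, predicted negative: 86)

133


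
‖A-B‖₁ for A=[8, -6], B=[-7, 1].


d = |8+ 7| + |-6-1|
  = 15 + 7
  = 22

22


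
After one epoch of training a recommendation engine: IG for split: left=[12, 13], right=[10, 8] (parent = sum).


Parent = [22, 21], H_parent = 0.9996
H_left = 0.9988 (n=25), H_right = 0.9911 (n=18)
H_children = (25/43)·0.9988 + (18/43)·0.9911 = 0.9956
IG = 0.9996 - 0.9956 = 0.004

0.004


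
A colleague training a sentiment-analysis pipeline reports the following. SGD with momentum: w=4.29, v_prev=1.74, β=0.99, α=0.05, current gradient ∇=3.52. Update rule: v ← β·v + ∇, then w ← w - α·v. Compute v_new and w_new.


v_new = 0.99·1.74 + 3.52 = 1.7226 + 3.52 = 5.2426
w_new = 4.29 - 0.05·5.2426 = 4.29 - 0.26213 = 4.02787

v_new=5.2426, w_new=4.02787


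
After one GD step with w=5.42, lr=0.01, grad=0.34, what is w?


w_new = w - α·∇
= 5.42 - 0.01·0.34
= 5.42 - 0.0034
= 5.4166

5.4166


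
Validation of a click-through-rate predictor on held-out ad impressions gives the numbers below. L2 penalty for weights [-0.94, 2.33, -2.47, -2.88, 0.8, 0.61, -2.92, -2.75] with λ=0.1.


‖w‖₂² = (-0.94)² + (2.33)² + (-2.47)² + (-2.88)² + (0.8)² + (0.61)² + (-2.92)² + (-2.75)²
     = 0.8836 + 5.4289 + 6.1009 + 8.2944 + 0.64 + 0.3721 + 8.5264 + 7.5625
     = 37.8088
λ·‖w‖₂² = 0.1·37.8088 = 3.78088

3.78088


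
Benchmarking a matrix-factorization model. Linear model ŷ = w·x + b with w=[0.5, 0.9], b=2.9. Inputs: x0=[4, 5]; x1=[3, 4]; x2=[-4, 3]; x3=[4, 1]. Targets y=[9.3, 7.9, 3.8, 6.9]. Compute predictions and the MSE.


ŷ0 = (0.5)·(4) + (0.9)·(5) + 2.9 = 9.4
ŷ1 = (0.5)·(3) + (0.9)·(4) + 2.9 = 8.0
ŷ2 = (0.5)·(-4) + (0.9)·(3) + 2.9 = 3.6
ŷ3 = (0.5)·(4) + (0.9)·(1) + 2.9 = 5.8
errors² = [0.01, 0.01, 0.04, 1.21]
MSE = 1.2700/4 = 0.3175

0.3175


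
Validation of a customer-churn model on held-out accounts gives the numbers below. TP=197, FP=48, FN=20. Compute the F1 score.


Precision = 197/245 = 0.8041
Recall = 197/217 = 0.9078
F1 = 2·P·R/(P+R) = 2·TP/(2·TP+FP+FN) = 394/(394+48+20) = 394/462 = 0.8528

0.8528


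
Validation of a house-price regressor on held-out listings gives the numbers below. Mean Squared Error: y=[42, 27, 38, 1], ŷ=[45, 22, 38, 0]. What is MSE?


Squared errors: (42-45)²=9, (27-22)²=25, (38-38)²=0, (1-0)²=1
Sum = 35
MSE = 35/4 = 35/4

35/4


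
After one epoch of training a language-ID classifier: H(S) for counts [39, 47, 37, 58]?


Probabilities: [39/181, 47/181, 37/181, 58/181] ≈ [0.2155, 0.2597, 0.2044, 0.3204]
H = -((39/181)·log₂(39/181) + (47/181)·log₂(47/181) + (37/181)·log₂(37/181) + (58/181)·log₂(58/181))
  = 1.9766 bits

1.9766 bits


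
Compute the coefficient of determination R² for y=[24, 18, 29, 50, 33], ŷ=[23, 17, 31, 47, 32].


ȳ = 30.8
SS_res = Σ(y-ŷ)² = 16
SS_tot = Σ(y-ȳ)² = 586.8
R² = 1 - SS_res/SS_tot = 1 - 0.0273 = 0.9727

0.9727


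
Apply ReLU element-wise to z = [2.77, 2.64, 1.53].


ReLU(2.77) = max(0, 2.77) = 2.77
ReLU(2.64) = max(0, 2.64) = 2.64
ReLU(1.53) = max(0, 1.53) = 1.53
result = [2.77, 2.64, 1.53]

[2.77, 2.64, 1.53]


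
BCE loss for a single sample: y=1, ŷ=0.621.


BCE = -[y·ln(p) + (1-y)·ln(1-p)]
= -1·ln(0.621) - 0
= -ln(0.621) = 0.4764

0.4764


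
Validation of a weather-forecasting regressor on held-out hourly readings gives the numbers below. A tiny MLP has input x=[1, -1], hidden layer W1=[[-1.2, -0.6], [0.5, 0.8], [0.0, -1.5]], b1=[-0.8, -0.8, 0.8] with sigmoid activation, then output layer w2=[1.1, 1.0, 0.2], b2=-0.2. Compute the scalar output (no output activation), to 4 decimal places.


z1[0] = (-1.2)·(1) + (-0.6)·(-1) - 0.8 = -1.4
z1[1] = (0.5)·(1) + (0.8)·(-1) - 0.8 = -1.1
z1[2] = (0.0)·(1) + (-1.5)·(-1) + 0.8 = 2.3
h = sigmoid(z1) = [0.1978, 0.2497, 0.9089]
output = (1.1)·(0.1978) + (1.0)·(0.2497) + (0.2)·(0.9089) - 0.2 = 0.4491

0.4491


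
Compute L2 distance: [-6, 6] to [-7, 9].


d = √((-6+ 7)² + (6-9)²)
  = √(1 + 9)
  = √10 = 3.1623

3.1623


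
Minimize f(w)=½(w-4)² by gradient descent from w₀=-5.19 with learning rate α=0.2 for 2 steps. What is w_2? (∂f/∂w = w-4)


step 1: grad = -5.19-4 = -9.19; w = -5.19 - 0.2·(-9.19) = -3.352
step 2: grad = -3.352-4 = -7.352; w = -3.352 - 0.2·(-7.352) = -1.8816

-1.8816


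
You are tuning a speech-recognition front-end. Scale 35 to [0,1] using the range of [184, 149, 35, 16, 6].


min=6, max=184
(35-6)/(184-6) = 29/178 = 0.1629

0.1629


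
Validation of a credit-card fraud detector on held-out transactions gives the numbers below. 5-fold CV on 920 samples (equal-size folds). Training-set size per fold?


Fold size = 920/5 = 184
Training per fold = 920 - 184 = 736

736


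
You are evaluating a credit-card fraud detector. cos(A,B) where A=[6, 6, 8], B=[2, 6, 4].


A·B = 6·2 + 6·6 + 8·4 = 80
‖A‖ = √136 = 11.6619, ‖B‖ = √56 = 7.4833
cos = 80/(√136·√56) = 80/√7616 = 0.9167

0.9167


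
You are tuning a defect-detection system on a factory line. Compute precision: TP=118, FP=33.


Precision = TP/(TP+FP)
= 118/(118+33)
= 118/151 = 78.15%

78.15%


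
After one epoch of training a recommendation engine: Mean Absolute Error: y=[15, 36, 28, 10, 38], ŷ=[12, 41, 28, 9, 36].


Absolute errors: |15-12|=3, |36-41|=5, |28-28|=0, |10-9|=1, |38-36|=2
Sum = 11
MAE = 11/5 = 11/5

11/5


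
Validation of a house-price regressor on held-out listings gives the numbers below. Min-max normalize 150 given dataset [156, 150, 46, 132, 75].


min=46, max=156
(150-46)/(156-46) = 104/110 = 0.9455

0.9455


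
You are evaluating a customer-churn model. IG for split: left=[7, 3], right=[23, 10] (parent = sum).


Parent = [30, 13], H_parent = 0.8841
H_left = 0.8813 (n=10), H_right = 0.885 (n=33)
H_children = (10/43)·0.8813 + (33/43)·0.885 = 0.8841
IG = 0.8841 - 0.8841 = 0.0

0.0


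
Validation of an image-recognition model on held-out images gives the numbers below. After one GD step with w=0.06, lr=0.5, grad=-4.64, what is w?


w_new = w - α·∇
= 0.06 - 0.5·-4.64
= 0.06 + 2.32
= 2.38

2.38


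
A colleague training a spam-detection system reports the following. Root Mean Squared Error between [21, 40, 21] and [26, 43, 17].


MSE = 50/3 = 16.6667
RMSE = √(50/3) = 4.0825

4.0825


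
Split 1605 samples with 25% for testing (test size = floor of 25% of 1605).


Test = ⌊1605·25/100⌋ = 401
Train = 1605 - 401 = 1204

Train: 1204, Test: 401


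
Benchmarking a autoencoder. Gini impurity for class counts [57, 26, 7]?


Probabilities: [57/90, 26/90, 7/90] ≈ [0.6333, 0.2889, 0.0778]
Σpᵢ² = (3249 + 676 + 49)/90² = 3974/8100
Gini = 1 - Σpᵢ² = 1 - 3974/8100 = 0.5094

0.5094


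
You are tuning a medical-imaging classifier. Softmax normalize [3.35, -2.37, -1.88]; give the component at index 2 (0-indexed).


Exponentials: e^3.35=28.5027, e^-2.37=0.0935, e^-1.88=0.1526
Sum = 28.7488
Softmax = [0.9914, 0.0033, 0.0053]
p[2] = 0.1526/28.7488 = 0.0053

0.0053


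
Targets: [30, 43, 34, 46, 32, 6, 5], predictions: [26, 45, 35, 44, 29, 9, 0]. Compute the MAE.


Absolute errors: |30-26|=4, |43-45|=2, |34-35|=1, |46-44|=2, |32-29|=3, |6-9|=3, |5-0|=5
Sum = 20
MAE = 20/7 = 20/7

20/7


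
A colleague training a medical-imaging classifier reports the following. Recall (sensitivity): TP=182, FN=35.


Recall = TP/(TP+FN)
= 182/(182+35)
= 182/217 = 83.87%

83.87%


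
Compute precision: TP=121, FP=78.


Precision = TP/(TP+FP)
= 121/(121+78)
= 121/199 = 60.8%

60.8%


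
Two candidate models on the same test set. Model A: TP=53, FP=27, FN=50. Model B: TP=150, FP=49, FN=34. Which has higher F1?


Model A: P=53/80=0.6625, R=53/103=0.5146, F1=2PR/(P+R)=2TP/(2TP+FP+FN)=106/183=0.5792
Model B: P=150/199=0.7538, R=150/184=0.8152, F1=2PR/(P+R)=2TP/(2TP+FP+FN)=300/383=0.7833
0.5792 < 0.7833 → Model B

Model B


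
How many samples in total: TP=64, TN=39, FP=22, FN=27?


Total = TP + TN + FP + FN
= 64 + 39 + 22 + 27
= 152
(Predicted positive: 86, predicted negative: 66)

152


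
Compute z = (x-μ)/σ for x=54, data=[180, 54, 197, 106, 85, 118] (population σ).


μ = 123.3333, σ = 50.4039
z = (54 - 123.3333)/50.4039 = -1.3756

-1.3756


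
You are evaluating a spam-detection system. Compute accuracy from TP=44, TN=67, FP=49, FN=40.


Accuracy = (TP+TN)/(TP+TN+FP+FN)
= (44+67)/(200)
= 111/200 = 55.5%

55.5%


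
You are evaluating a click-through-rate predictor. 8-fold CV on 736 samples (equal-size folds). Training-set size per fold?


Fold size = 736/8 = 92
Training per fold = 736 - 92 = 644

644


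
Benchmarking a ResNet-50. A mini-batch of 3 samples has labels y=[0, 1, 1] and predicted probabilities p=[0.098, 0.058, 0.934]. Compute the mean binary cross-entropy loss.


L[0] = -ln(1-0.098) = -ln(0.902) = 0.1031
L[1] = -ln(0.058) = 2.8473
L[2] = -ln(0.934) = 0.0683
mean = (0.1031 + 2.8473 + 0.0683)/3 = 1.0062

1.0062


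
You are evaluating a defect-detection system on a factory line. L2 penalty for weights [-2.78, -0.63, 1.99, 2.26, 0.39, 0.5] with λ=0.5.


‖w‖₂² = (-2.78)² + (-0.63)² + (1.99)² + (2.26)² + (0.39)² + (0.5)²
     = 7.7284 + 0.3969 + 3.9601 + 5.1076 + 0.1521 + 0.25
     = 17.5951
λ·‖w‖₂² = 0.5·17.5951 = 8.79755

8.79755


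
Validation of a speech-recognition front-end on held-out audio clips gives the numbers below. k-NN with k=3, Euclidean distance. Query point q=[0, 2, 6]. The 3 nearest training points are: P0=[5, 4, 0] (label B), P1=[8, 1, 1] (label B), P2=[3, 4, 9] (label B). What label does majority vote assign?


d(q,P0) = 8.0623  (label B)
d(q,P1) = 9.4868  (label B)
d(q,P2) = 4.6904  (label B)
Votes: A=0, B=3
Majority → B

B


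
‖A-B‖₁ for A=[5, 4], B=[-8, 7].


d = |5+ 8| + |4-7|
  = 13 + 3
  = 16

16


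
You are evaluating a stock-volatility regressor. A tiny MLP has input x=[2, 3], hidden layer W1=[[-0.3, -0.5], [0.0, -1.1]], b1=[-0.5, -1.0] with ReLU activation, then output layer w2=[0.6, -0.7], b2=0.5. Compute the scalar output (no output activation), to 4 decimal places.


z1[0] = (-0.3)·(2) + (-0.5)·(3) - 0.5 = -2.6
z1[1] = (0.0)·(2) + (-1.1)·(3) - 1.0 = -4.3
h = ReLU(z1) = [0.0, 0.0]
output = (0.6)·(0.0) + (-0.7)·(0.0) + 0.5 = 0.5

0.5


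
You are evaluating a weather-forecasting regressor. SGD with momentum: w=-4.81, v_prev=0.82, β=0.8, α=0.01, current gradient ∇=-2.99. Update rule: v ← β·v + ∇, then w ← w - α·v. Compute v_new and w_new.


v_new = 0.8·0.82 - 2.99 = 0.656 - 2.99 = -2.334
w_new = -4.81 - 0.01·-2.334 = -4.81 + 0.02334 = -4.78666

v_new=-2.334, w_new=-4.78666


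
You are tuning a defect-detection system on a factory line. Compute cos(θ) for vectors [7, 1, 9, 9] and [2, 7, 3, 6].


A·B = 7·2 + 1·7 + 9·3 + 9·6 = 102
‖A‖ = √212 = 14.5602, ‖B‖ = √98 = 9.8995
cos = 102/(√212·√98) = 102/√20776 = 0.7077

0.7077


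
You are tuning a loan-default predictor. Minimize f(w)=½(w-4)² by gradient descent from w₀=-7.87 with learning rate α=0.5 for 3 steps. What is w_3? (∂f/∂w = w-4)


step 1: grad = -7.87-4 = -11.87; w = -7.87 - 0.5·(-11.87) = -1.935
step 2: grad = -1.935-4 = -5.935; w = -1.935 - 0.5·(-5.935) = 1.0325
step 3: grad = 1.0325-4 = -2.9675; w = 1.0325 - 0.5·(-2.9675) = 2.51625

2.51625


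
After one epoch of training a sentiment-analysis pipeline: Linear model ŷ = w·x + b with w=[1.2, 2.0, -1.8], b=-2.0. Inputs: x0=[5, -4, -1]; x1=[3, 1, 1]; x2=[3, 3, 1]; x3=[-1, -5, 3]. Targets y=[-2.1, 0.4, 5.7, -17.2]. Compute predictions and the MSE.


ŷ0 = (1.2)·(5) + (2.0)·(-4) + (-1.8)·(-1) - 2.0 = -2.2
ŷ1 = (1.2)·(3) + (2.0)·(1) + (-1.8)·(1) - 2.0 = 1.8
ŷ2 = (1.2)·(3) + (2.0)·(3) + (-1.8)·(1) - 2.0 = 5.8
ŷ3 = (1.2)·(-1) + (2.0)·(-5) + (-1.8)·(3) - 2.0 = -18.6
errors² = [0.01, 1.96, 0.01, 1.96]
MSE = 3.9400/4 = 0.985

0.985


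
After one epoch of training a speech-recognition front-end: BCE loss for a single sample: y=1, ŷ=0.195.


BCE = -[y·ln(p) + (1-y)·ln(1-p)]
= -1·ln(0.195) - 0
= -ln(0.195) = 1.6348

1.6348


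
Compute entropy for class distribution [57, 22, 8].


Probabilities: [57/87, 22/87, 8/87] ≈ [0.6552, 0.2529, 0.092]
H = -((57/87)·log₂(57/87) + (22/87)·log₂(22/87) + (8/87)·log₂(8/87))
  = 1.2179 bits

1.2179 bits


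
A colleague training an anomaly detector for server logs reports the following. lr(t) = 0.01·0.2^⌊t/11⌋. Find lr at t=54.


n_drops = ⌊54/11⌋ = 4
lr = 0.01·0.2^4 = 0.01·0.0016 = 0.000016

0.000016


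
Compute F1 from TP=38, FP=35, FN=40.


Precision = 38/73 = 0.5205
Recall = 38/78 = 0.4872
F1 = 2·P·R/(P+R) = 2·TP/(2·TP+FP+FN) = 76/(76+35+40) = 76/151 = 0.5033

0.5033


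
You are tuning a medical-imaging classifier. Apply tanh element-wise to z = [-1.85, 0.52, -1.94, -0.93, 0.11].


tanh(-1.85) = -0.9517
tanh(0.52) = 0.4777
tanh(-1.94) = -0.9595
tanh(-0.93) = -0.7306
tanh(0.11) = 0.1096
result = [-0.9517, 0.4777, -0.9595, -0.7306, 0.1096]

[-0.9517, 0.4777, -0.9595, -0.7306, 0.1096]


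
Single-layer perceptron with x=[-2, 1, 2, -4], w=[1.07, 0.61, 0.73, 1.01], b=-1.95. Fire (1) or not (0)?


z = (-2)·(1.07) + (1)·(0.61) + (2)·(0.73) + (-4)·(1.01) - 1.95
  = -6.06
step(z) = 0 (z<0)

0


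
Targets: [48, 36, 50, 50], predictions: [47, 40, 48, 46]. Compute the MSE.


Squared errors: (48-47)²=1, (36-40)²=16, (50-48)²=4, (50-46)²=16
Sum = 37
MSE = 37/4 = 37/4

37/4


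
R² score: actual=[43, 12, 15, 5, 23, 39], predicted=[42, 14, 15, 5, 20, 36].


ȳ = 22.8333
SS_res = Σ(y-ŷ)² = 23
SS_tot = Σ(y-ȳ)² = 1164.83
R² = 1 - SS_res/SS_tot = 1 - 0.0197 = 0.9803

0.9803


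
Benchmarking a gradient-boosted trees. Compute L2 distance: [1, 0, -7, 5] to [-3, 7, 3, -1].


d = √((1+ 3)² + (0-7)² + (-7-3)² + (5+ 1)²)
  = √(16 + 49 + 100 + 36)
  = √201 = 14.1774

14.1774


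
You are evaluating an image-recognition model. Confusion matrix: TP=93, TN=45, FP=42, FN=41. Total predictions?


Total = TP + TN + FP + FN
= 93 + 45 + 42 + 41
= 221
(Predicted positive: 135, predicted negative: 86)

221


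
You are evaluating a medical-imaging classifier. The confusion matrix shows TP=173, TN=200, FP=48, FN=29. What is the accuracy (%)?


Accuracy = (TP+TN)/(TP+TN+FP+FN)
= (173+200)/(450)
= 373/450 = 82.89%

82.89%


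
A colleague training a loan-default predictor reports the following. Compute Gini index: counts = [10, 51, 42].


Probabilities: [10/103, 51/103, 42/103] ≈ [0.0971, 0.4951, 0.4078]
Σpᵢ² = (100 + 2601 + 1764)/103² = 4465/10609
Gini = 1 - Σpᵢ² = 1 - 4465/10609 = 0.5791

0.5791


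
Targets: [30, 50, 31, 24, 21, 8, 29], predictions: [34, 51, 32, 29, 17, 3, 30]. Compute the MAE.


Absolute errors: |30-34|=4, |50-51|=1, |31-32|=1, |24-29|=5, |21-17|=4, |8-3|=5, |29-30|=1
Sum = 21
MAE = 21/7 = 3

3


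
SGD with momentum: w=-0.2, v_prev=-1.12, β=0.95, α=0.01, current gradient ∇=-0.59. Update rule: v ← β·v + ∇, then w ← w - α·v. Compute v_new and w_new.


v_new = 0.95·-1.12 - 0.59 = -1.064 - 0.59 = -1.654
w_new = -0.2 - 0.01·-1.654 = -0.2 + 0.01654 = -0.18346

v_new=-1.654, w_new=-0.18346
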